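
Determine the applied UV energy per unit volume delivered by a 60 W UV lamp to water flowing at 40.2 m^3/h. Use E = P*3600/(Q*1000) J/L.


Energy delivered per hour = 60 W * 3600 s = 216000 J/h
Volume treated per hour = 40.2 m^3/h * 1000 = 40200 L/h
dose = 216000 / 40200 = 5.37313 J/L

5.37313 J/L


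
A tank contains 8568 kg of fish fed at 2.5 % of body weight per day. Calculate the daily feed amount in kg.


Feeding rate fraction = 2.5% / 100 = 0.025
Daily feed = 8568 kg * 0.025 = 214.2 kg/day

214.2 kg/day


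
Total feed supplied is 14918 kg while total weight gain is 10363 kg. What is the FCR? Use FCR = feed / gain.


FCR = feed consumed / weight gained
FCR = 14918 kg / 10363 kg = 1.43954

1.43954


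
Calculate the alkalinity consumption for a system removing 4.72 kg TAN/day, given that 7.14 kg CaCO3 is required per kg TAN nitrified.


Alkalinity factor: 7.14 kg CaCO3 consumed per kg TAN nitrified
alk = 4.72 kg TAN * 7.14 = 33.7008 kg CaCO3/day

33.7008 kg CaCO3/day


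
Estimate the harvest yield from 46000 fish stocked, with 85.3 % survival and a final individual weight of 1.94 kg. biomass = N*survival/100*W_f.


Survivors = 46000 * 85.3/100 = 39238 fish
Harvest biomass = survivors * W_f = 39238 * 1.94 = 76121.72 kg

76121.72 kg


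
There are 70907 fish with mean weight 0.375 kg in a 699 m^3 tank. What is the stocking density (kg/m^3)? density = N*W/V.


Total biomass = 70907 fish * 0.375 kg = 26590.125 kg
Density = total biomass / volume = 26590.125 / 699 = 38.0402 kg/m^3

38.0402 kg/m^3


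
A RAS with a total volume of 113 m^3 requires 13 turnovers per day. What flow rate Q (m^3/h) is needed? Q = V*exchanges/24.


Daily recirculation volume = 113 m^3 * 13 = 1469 m^3/day
Flow rate Q = daily volume / 24 h = 1469 / 24 = 61.2083 m^3/h

61.2083 m^3/h


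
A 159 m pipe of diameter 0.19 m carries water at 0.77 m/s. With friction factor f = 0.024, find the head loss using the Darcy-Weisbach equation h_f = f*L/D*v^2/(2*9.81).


v^2 = 0.77^2 = 0.5929 m^2/s^2
L/D = 159/0.19 = 836.84211
h_f = f*(L/D)*v^2/(2g) = 0.024 * 836.84211 * 0.5929 / 19.62 = 0.606928 m

0.606928 m


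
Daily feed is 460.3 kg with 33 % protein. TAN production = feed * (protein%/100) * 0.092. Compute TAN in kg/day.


Protein in feed = 460.3 * 33/100 = 151.899 kg/day
TAN = protein * 0.092 = 151.899 * 0.092 = 13.974708 kg/day

13.974708 kg/day


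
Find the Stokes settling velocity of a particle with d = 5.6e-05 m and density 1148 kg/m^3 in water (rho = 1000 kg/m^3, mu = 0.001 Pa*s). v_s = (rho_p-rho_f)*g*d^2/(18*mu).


Density difference: rho_p - rho_f = 1148 - 1000 = 148 kg/m^3
d^2 = (5.6e-05)^2 = 3.136e-09 m^2
Numerator = (rho_p - rho_f) * g * d^2 = 148 * 9.81 * 3.136e-09 = 4.5530957e-06
Denominator = 18 * mu = 18 * 0.001 = 0.018
v_s = 4.5530957e-06 / 0.018 = 2.5295e-04 m/s
Check: Re = rho_f * v_s * d / mu = 1000 * 2.5295e-04 * 5.6e-05 / 0.001 = 0.0142 < 1, so Stokes' law applies.

2.5295e-04 m/s


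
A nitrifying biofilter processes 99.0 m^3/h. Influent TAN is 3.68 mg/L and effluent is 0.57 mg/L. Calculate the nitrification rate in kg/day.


Concentration drop: TAN_in - TAN_out = 3.68 - 0.57 = 3.11 mg/L
Hourly TAN removed = Q * dTAN = 99.0 m^3/h * 3.11 mg/L = 307.89 g/h  (m^3/h * mg/L = g/h)
Daily TAN removed = 307.89 * 24 = 7389.36 g/day
Convert to kg/day: 7389.36 / 1000 = 7.38936 kg/day

7.38936 kg/day


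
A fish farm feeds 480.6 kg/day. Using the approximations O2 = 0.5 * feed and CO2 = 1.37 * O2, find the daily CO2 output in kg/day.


O2 = 480.6 * 0.5 = 240.3
CO2 = 240.3 * 1.37 = 329.211

329.211 kg/day


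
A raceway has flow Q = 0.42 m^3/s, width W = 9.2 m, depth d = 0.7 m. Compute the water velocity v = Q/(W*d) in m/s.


Cross-sectional area = W * d = 9.2 * 0.7 = 6.44 m^2
Velocity = Q / A = 0.42 / 6.44 = 0.0652174 m/s

0.0652174 m/s


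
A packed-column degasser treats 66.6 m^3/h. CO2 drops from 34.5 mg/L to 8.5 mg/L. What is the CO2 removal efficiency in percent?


CO2_out / CO2_in = 8.5 / 34.5 = 0.24637681
Fraction remaining = 0.24637681
efficiency = (1 - 0.24637681) * 100 = 75.3623 %

75.3623 %


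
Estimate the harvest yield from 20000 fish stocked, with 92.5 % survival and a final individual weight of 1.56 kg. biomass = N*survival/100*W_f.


Survivors = 20000 * 92.5/100 = 18500 fish
Harvest biomass = survivors * W_f = 18500 * 1.56 = 28860 kg

28860 kg


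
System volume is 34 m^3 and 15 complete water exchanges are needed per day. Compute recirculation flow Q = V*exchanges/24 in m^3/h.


Daily recirculation volume = 34 m^3 * 15 = 510 m^3/day
Flow rate Q = daily volume / 24 h = 510 / 24 = 21.25 m^3/h

21.25 m^3/h


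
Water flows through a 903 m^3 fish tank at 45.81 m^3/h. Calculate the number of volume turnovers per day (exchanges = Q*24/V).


Daily flow volume = 45.81 m^3/h * 24 h = 1099.44 m^3/day
Exchanges = daily flow / tank volume = 1099.44 / 903 = 1.21754 exchanges/day

1.21754 exchanges/day


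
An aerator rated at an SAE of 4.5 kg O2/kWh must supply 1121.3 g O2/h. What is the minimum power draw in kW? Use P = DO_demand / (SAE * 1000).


SAE in g O2/kWh = 4.5 * 1000 = 4500 g/kWh
P = DO_demand / SAE_g = 1121.3 / 4500 = 0.249178 kW

0.249178 kW


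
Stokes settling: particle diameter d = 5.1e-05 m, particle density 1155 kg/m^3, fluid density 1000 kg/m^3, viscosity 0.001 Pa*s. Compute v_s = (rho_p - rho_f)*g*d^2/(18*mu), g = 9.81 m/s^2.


Density difference: rho_p - rho_f = 1155 - 1000 = 155 kg/m^3
d^2 = (5.1e-05)^2 = 2.601e-09 m^2
Numerator = (rho_p - rho_f) * g * d^2 = 155 * 9.81 * 2.601e-09 = 3.9549506e-06
Denominator = 18 * mu = 18 * 0.001 = 0.018
v_s = 3.9549506e-06 / 0.018 = 2.19719e-04 m/s
Check: Re = rho_f * v_s * d / mu = 1000 * 2.19719e-04 * 5.1e-05 / 0.001 = 0.0112 < 1, so Stokes' law applies.

2.19719e-04 m/s


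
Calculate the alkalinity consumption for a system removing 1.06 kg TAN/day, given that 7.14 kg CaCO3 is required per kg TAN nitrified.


Alkalinity factor: 7.14 kg CaCO3 consumed per kg TAN nitrified
alk = 1.06 kg TAN * 7.14 = 7.5684 kg CaCO3/day

7.5684 kg CaCO3/day


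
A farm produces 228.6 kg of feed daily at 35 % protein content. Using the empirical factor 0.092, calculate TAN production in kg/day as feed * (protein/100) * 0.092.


Protein in feed = 228.6 * 35/100 = 80.01 kg/day
TAN = protein * 0.092 = 80.01 * 0.092 = 7.36092 kg/day

7.36092 kg/day


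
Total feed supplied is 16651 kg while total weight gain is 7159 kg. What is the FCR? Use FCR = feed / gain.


FCR = feed consumed / weight gained
FCR = 16651 kg / 7159 kg = 2.32588

2.32588


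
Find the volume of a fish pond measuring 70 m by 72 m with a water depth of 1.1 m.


Base area = L * W = 70 * 72 = 5040 m^2
Volume = area * depth = 5040 * 1.1 = 5544 m^3

5544 m^3


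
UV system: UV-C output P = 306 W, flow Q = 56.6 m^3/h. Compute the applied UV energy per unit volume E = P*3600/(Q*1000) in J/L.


Energy delivered per hour = 306 W * 3600 s = 1101600 J/h
Volume treated per hour = 56.6 m^3/h * 1000 = 56600 L/h
dose = 1101600 / 56600 = 19.4629 J/L

19.4629 J/L


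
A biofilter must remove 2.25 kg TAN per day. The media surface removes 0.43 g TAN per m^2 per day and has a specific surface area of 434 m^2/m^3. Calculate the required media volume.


A = 2.25*1000 / 0.43 = 5232.5581 m^2
V = 5232.5581 / 434 = 12.0566

12.0566 m^3


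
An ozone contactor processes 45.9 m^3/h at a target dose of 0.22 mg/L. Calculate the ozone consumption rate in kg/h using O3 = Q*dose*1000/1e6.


O3 demand (mg/h) = Q * dose * 1000 = 45.9 * 0.22 * 1000 = 10098 mg/h
Convert mg to kg: 10098 / 1e6 = 0.010098 kg/h

0.010098 kg/h


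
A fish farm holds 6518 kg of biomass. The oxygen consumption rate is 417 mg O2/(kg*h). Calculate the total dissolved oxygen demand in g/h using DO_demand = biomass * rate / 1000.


Total O2 consumption (mg/h) = 6518 kg * 417 mg/(kg*h) = 2718006 mg/h
Convert to g/h: 2718006 / 1000 = 2718.006 g/h

2718.006 g/h


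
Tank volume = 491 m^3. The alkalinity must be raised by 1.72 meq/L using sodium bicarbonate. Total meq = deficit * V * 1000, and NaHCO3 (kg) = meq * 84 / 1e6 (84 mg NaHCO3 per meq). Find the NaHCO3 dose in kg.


Tank volume in L = 491 m^3 * 1000 = 491000 L
Total meq required = 1.72 meq/L * 491000 L = 844520 meq
NaHCO3 mass = 844520 meq * 84 mg/meq / 1e6 = 70.9397 kg

70.9397 kg


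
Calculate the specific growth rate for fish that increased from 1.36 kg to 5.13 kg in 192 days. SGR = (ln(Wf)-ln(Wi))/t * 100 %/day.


ln(W_f) = ln(5.13) = 1.6351057
ln(W_i) = ln(1.36) = 0.3074847
ln(W_f) - ln(W_i) = 1.6351057 - 0.3074847 = 1.327621
SGR = 1.327621 / 192 * 100 = 0.691469 %/day

0.691469 %/day


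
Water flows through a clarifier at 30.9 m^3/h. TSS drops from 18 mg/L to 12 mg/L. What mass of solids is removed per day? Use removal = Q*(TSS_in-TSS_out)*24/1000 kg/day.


Concentration drop: TSS_in - TSS_out = 18 - 12 = 6 mg/L
Hourly solids removed = Q * dTSS = 30.9 m^3/h * 6 mg/L = 185.4 g/h  (m^3/h * mg/L = g/h)
Daily solids removed = 185.4 * 24 = 4449.6 g/day
Convert g to kg: 4449.6 / 1000 = 4.4496 kg/day

4.4496 kg/day


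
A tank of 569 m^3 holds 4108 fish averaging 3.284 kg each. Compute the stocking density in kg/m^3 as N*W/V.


Total biomass = 4108 fish * 3.284 kg = 13490.672 kg
Density = total biomass / volume = 13490.672 / 569 = 23.7094 kg/m^3

23.7094 kg/m^3


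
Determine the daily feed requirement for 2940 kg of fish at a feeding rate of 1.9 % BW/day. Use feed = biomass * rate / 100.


Feeding rate fraction = 1.9% / 100 = 0.019
Daily feed = 2940 kg * 0.019 = 55.86 kg/day

55.86 kg/day


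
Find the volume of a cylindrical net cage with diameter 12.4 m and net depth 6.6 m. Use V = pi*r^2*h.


r = d/2 = 12.4/2 = 6.2 m
Base area = pi*r^2 = pi*6.2^2 = 120.76282 m^2
Volume = 120.76282 * 6.6 = 797.035 m^3

797.035 m^3


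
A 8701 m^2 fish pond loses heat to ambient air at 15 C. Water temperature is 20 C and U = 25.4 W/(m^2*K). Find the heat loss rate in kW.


Temperature difference dT = 20 - 15 = 5 K
Heat loss (W) = U * A * dT = 25.4 * 8701 * 5 = 1105027 W
Convert to kW: 1105027 / 1000 = 1105.027 kW

1105.027 kW


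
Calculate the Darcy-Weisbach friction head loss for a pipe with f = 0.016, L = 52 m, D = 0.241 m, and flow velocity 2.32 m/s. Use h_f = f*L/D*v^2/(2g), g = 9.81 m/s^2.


v^2 = 2.32^2 = 5.3824 m^2/s^2
L/D = 52/0.241 = 215.76763
h_f = f*(L/D)*v^2/(2g) = 0.016 * 215.76763 * 5.3824 / 19.62 = 0.947073 m

0.947073 m


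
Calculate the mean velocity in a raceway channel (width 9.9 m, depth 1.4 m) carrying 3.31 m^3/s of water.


Cross-sectional area = W * d = 9.9 * 1.4 = 13.86 m^2
Velocity = Q / A = 3.31 / 13.86 = 0.238817 m/s

0.238817 m/s


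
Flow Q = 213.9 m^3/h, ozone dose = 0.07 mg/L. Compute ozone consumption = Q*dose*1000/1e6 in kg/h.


O3 demand (mg/h) = Q * dose * 1000 = 213.9 * 0.07 * 1000 = 14973 mg/h
Convert mg to kg: 14973 / 1e6 = 0.014973 kg/h

0.014973 kg/h


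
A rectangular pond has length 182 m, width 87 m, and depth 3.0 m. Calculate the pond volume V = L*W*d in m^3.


Base area = L * W = 182 * 87 = 15834 m^2
Volume = area * depth = 15834 * 3.0 = 47502 m^3

47502 m^3


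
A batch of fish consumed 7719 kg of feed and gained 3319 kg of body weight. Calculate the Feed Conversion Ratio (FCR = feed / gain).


FCR = feed consumed / weight gained
FCR = 7719 kg / 3319 kg = 2.3257

2.3257


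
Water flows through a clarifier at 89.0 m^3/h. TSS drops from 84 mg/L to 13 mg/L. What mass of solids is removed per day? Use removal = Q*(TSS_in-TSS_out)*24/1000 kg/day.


Concentration drop: TSS_in - TSS_out = 84 - 13 = 71 mg/L
Hourly solids removed = Q * dTSS = 89.0 m^3/h * 71 mg/L = 6319 g/h  (m^3/h * mg/L = g/h)
Daily solids removed = 6319 * 24 = 151656 g/day
Convert g to kg: 151656 / 1000 = 151.656 kg/day

151.656 kg/day


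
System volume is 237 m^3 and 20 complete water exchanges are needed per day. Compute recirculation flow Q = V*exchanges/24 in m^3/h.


Daily recirculation volume = 237 m^3 * 20 = 4740 m^3/day
Flow rate Q = daily volume / 24 h = 4740 / 24 = 197.5 m^3/h

197.5 m^3/h


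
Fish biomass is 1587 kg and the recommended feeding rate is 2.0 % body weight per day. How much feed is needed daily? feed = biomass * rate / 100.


Feeding rate fraction = 2.0% / 100 = 0.02
Daily feed = 1587 kg * 0.02 = 31.74 kg/day

31.74 kg/day


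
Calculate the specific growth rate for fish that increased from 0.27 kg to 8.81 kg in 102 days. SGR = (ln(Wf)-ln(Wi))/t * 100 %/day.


ln(W_f) = ln(8.81) = 2.1758874
ln(W_i) = ln(0.27) = -1.3093333
ln(W_f) - ln(W_i) = 2.1758874 - -1.3093333 = 3.4852207
SGR = 3.4852207 / 102 * 100 = 3.41688 %/day

3.41688 %/day


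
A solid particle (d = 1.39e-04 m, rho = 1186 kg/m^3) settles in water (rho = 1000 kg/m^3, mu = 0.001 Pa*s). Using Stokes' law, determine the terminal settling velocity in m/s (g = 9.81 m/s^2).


Density difference: rho_p - rho_f = 1186 - 1000 = 186 kg/m^3
d^2 = (1.39e-04)^2 = 1.9321e-08 m^2
Numerator = (rho_p - rho_f) * g * d^2 = 186 * 9.81 * 1.9321e-08 = 3.5254256e-05
Denominator = 18 * mu = 18 * 0.001 = 0.018
v_s = 3.5254256e-05 / 0.018 = 0.00195857 m/s
Check: Re = rho_f * v_s * d / mu = 1000 * 0.00195857 * 1.39e-04 / 0.001 = 0.272 < 1, so Stokes' law applies.

0.00195857 m/s


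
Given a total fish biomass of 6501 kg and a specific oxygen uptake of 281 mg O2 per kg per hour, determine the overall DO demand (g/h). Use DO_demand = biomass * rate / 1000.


Total O2 consumption (mg/h) = 6501 kg * 281 mg/(kg*h) = 1826781 mg/h
Convert to g/h: 1826781 / 1000 = 1826.781 g/h

1826.781 g/h


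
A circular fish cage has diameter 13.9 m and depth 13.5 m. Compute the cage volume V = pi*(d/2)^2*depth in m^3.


r = d/2 = 13.9/2 = 6.95 m
Base area = pi*r^2 = pi*6.95^2 = 151.74678 m^2
Volume = 151.74678 * 13.5 = 2048.58 m^3

2048.58 m^3


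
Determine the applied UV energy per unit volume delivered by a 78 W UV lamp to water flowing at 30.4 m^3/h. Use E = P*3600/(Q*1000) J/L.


Energy delivered per hour = 78 W * 3600 s = 280800 J/h
Volume treated per hour = 30.4 m^3/h * 1000 = 30400 L/h
dose = 280800 / 30400 = 9.23684 J/L

9.23684 J/L


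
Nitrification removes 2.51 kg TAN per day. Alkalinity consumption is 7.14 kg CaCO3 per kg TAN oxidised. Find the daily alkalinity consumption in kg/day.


Alkalinity factor: 7.14 kg CaCO3 consumed per kg TAN nitrified
alk = 2.51 kg TAN * 7.14 = 17.9214 kg CaCO3/day

17.9214 kg CaCO3/day


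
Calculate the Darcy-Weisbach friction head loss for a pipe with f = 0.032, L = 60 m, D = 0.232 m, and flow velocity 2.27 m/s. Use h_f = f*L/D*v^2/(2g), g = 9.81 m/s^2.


v^2 = 2.27^2 = 5.1529 m^2/s^2
L/D = 60/0.232 = 258.62069
h_f = f*(L/D)*v^2/(2g) = 0.032 * 258.62069 * 5.1529 / 19.62 = 2.17353 m

2.17353 m


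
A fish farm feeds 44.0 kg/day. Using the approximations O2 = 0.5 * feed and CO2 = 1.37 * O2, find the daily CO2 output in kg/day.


O2 = 44.0 * 0.5 = 22
CO2 = 22 * 1.37 = 30.14

30.14 kg/day


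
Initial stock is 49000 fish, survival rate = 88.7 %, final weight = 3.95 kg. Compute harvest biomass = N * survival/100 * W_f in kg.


Survivors = 49000 * 88.7/100 = 43463 fish
Harvest biomass = survivors * W_f = 43463 * 3.95 = 171678.85 kg

171678.85 kg


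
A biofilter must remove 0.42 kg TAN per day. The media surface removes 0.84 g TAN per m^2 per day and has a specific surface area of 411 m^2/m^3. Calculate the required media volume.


A = 0.42*1000 / 0.84 = 500 m^2
V = 500 / 411 = 1.21655

1.21655 m^3


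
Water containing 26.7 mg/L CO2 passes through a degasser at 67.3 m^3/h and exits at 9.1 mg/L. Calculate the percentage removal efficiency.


CO2_out / CO2_in = 9.1 / 26.7 = 0.34082397
Fraction remaining = 0.34082397
efficiency = (1 - 0.34082397) * 100 = 65.9176 %

65.9176 %


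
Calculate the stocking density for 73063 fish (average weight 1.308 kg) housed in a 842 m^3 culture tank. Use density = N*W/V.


Total biomass = 73063 fish * 1.308 kg = 95566.404 kg
Density = total biomass / volume = 95566.404 / 842 = 113.499 kg/m^3

113.499 kg/m^3


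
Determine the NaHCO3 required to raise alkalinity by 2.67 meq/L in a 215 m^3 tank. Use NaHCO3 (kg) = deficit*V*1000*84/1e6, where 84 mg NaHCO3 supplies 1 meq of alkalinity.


Tank volume in L = 215 m^3 * 1000 = 215000 L
Total meq required = 2.67 meq/L * 215000 L = 574050 meq
NaHCO3 mass = 574050 meq * 84 mg/meq / 1e6 = 48.2202 kg

48.2202 kg


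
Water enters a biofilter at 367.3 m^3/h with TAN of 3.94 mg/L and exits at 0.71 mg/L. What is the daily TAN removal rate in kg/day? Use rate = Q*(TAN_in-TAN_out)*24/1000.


Concentration drop: TAN_in - TAN_out = 3.94 - 0.71 = 3.23 mg/L
Hourly TAN removed = Q * dTAN = 367.3 m^3/h * 3.23 mg/L = 1186.379 g/h  (m^3/h * mg/L = g/h)
Daily TAN removed = 1186.379 * 24 = 28473.096 g/day
Convert to kg/day: 28473.096 / 1000 = 28.473096 kg/day

28.473096 kg/day


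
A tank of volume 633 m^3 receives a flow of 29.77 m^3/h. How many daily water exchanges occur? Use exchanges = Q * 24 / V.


Daily flow volume = 29.77 m^3/h * 24 h = 714.48 m^3/day
Exchanges = daily flow / tank volume = 714.48 / 633 = 1.12872 exchanges/day

1.12872 exchanges/day


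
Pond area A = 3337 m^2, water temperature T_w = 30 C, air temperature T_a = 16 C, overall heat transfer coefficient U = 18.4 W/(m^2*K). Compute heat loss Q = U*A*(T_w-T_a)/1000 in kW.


Temperature difference dT = 30 - 16 = 14 K
Heat loss (W) = U * A * dT = 18.4 * 3337 * 14 = 859611.2 W
Convert to kW: 859611.2 / 1000 = 859.6112 kW

859.6112 kW


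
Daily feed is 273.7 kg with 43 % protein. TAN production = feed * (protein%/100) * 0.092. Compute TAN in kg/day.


Protein in feed = 273.7 * 43/100 = 117.691 kg/day
TAN = protein * 0.092 = 117.691 * 0.092 = 10.827572 kg/day

10.827572 kg/day


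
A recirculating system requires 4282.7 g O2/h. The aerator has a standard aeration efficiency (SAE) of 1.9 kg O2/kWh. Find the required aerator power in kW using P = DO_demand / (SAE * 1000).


SAE in g O2/kWh = 1.9 * 1000 = 1900 g/kWh
P = DO_demand / SAE_g = 4282.7 / 1900 = 2.25405 kW

2.25405 kW


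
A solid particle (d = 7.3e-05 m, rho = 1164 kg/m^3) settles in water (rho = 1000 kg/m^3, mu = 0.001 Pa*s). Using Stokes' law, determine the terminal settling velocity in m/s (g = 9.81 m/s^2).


Density difference: rho_p - rho_f = 1164 - 1000 = 164 kg/m^3
d^2 = (7.3e-05)^2 = 5.329e-09 m^2
Numerator = (rho_p - rho_f) * g * d^2 = 164 * 9.81 * 5.329e-09 = 8.5735084e-06
Denominator = 18 * mu = 18 * 0.001 = 0.018
v_s = 8.5735084e-06 / 0.018 = 4.76306e-04 m/s
Check: Re = rho_f * v_s * d / mu = 1000 * 4.76306e-04 * 7.3e-05 / 0.001 = 0.0348 < 1, so Stokes' law applies.

4.76306e-04 m/s


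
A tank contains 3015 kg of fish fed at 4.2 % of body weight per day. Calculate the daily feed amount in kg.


Feeding rate fraction = 4.2% / 100 = 0.042
Daily feed = 3015 kg * 0.042 = 126.63 kg/day

126.63 kg/day


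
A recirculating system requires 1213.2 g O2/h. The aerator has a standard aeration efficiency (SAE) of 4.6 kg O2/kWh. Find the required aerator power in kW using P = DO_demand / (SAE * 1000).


SAE in g O2/kWh = 4.6 * 1000 = 4600 g/kWh
P = DO_demand / SAE_g = 1213.2 / 4600 = 0.263739 kW

0.263739 kW


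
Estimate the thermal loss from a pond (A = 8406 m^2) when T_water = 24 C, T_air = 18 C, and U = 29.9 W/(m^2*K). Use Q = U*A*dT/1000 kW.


Temperature difference dT = 24 - 18 = 6 K
Heat loss (W) = U * A * dT = 29.9 * 8406 * 6 = 1508036.4 W
Convert to kW: 1508036.4 / 1000 = 1508.0364 kW

1508.0364 kW


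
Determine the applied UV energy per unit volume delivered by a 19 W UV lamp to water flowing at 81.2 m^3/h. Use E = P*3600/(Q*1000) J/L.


Energy delivered per hour = 19 W * 3600 s = 68400 J/h
Volume treated per hour = 81.2 m^3/h * 1000 = 81200 L/h
dose = 68400 / 81200 = 0.842365 J/L

0.842365 J/L


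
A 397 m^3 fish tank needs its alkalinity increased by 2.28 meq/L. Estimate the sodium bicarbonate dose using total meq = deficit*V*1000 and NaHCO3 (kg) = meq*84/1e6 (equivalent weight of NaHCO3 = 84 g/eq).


Tank volume in L = 397 m^3 * 1000 = 397000 L
Total meq required = 2.28 meq/L * 397000 L = 905160 meq
NaHCO3 mass = 905160 meq * 84 mg/meq / 1e6 = 76.0334 kg

76.0334 kg


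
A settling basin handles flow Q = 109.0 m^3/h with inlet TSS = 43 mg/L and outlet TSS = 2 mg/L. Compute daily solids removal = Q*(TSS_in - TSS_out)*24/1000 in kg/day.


Concentration drop: TSS_in - TSS_out = 43 - 2 = 41 mg/L
Hourly solids removed = Q * dTSS = 109.0 m^3/h * 41 mg/L = 4469 g/h  (m^3/h * mg/L = g/h)
Daily solids removed = 4469 * 24 = 107256 g/day
Convert g to kg: 107256 / 1000 = 107.256 kg/day

107.256 kg/day


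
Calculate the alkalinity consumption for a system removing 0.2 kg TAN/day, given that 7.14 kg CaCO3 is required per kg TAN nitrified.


Alkalinity factor: 7.14 kg CaCO3 consumed per kg TAN nitrified
alk = 0.2 kg TAN * 7.14 = 1.428 kg CaCO3/day

1.428 kg CaCO3/day


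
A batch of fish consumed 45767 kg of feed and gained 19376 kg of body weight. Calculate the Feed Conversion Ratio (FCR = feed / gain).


FCR = feed consumed / weight gained
FCR = 45767 kg / 19376 kg = 2.36205

2.36205


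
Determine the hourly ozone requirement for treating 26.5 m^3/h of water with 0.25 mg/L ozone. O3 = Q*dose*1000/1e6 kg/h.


O3 demand (mg/h) = Q * dose * 1000 = 26.5 * 0.25 * 1000 = 6625 mg/h
Convert mg to kg: 6625 / 1e6 = 0.006625 kg/h

0.006625 kg/h


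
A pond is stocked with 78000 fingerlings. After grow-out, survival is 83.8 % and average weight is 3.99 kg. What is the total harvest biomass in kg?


Survivors = 78000 * 83.8/100 = 65364 fish
Harvest biomass = survivors * W_f = 65364 * 3.99 = 260802.36 kg

260802.36 kg


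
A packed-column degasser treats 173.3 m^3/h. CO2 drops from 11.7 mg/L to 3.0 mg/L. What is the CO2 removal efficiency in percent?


CO2_out / CO2_in = 3.0 / 11.7 = 0.25641026
Fraction remaining = 0.25641026
efficiency = (1 - 0.25641026) * 100 = 74.359 %

74.359 %


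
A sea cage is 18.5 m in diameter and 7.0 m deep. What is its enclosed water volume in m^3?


r = d/2 = 18.5/2 = 9.25 m
Base area = pi*r^2 = pi*9.25^2 = 268.80252 m^2
Volume = 268.80252 * 7.0 = 1881.62 m^3

1881.62 m^3


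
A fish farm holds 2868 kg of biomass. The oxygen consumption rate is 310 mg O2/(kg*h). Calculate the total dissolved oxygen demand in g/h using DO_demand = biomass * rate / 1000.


Total O2 consumption (mg/h) = 2868 kg * 310 mg/(kg*h) = 889080 mg/h
Convert to g/h: 889080 / 1000 = 889.08 g/h

889.08 g/h


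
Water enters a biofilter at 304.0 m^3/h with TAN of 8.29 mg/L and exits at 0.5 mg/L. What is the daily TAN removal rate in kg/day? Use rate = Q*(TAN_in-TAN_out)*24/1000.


Concentration drop: TAN_in - TAN_out = 8.29 - 0.5 = 7.79 mg/L
Hourly TAN removed = Q * dTAN = 304.0 m^3/h * 7.79 mg/L = 2368.16 g/h  (m^3/h * mg/L = g/h)
Daily TAN removed = 2368.16 * 24 = 56835.84 g/day
Convert to kg/day: 56835.84 / 1000 = 56.83584 kg/day

56.83584 kg/day


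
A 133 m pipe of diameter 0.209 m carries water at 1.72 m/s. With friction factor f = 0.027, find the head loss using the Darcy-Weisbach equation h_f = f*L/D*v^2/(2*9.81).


v^2 = 1.72^2 = 2.9584 m^2/s^2
L/D = 133/0.209 = 636.36364
h_f = f*(L/D)*v^2/(2g) = 0.027 * 636.36364 * 2.9584 / 19.62 = 2.59076 m

2.59076 m


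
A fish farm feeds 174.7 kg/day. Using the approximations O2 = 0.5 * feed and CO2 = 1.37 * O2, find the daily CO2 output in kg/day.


O2 = 174.7 * 0.5 = 87.35
CO2 = 87.35 * 1.37 = 119.6695

119.6695 kg/day


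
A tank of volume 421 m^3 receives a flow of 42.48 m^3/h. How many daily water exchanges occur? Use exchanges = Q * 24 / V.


Daily flow volume = 42.48 m^3/h * 24 h = 1019.52 m^3/day
Exchanges = daily flow / tank volume = 1019.52 / 421 = 2.42166 exchanges/day

2.42166 exchanges/day


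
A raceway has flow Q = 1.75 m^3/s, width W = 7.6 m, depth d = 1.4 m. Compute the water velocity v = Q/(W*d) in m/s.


Cross-sectional area = W * d = 7.6 * 1.4 = 10.64 m^2
Velocity = Q / A = 1.75 / 10.64 = 0.164474 m/s

0.164474 m/s


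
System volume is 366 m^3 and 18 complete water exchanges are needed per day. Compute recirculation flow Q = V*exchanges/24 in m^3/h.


Daily recirculation volume = 366 m^3 * 18 = 6588 m^3/day
Flow rate Q = daily volume / 24 h = 6588 / 24 = 274.5 m^3/h

274.5 m^3/h


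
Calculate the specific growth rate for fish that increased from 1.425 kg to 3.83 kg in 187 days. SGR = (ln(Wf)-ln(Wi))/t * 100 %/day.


ln(W_f) = ln(3.83) = 1.3428648
ln(W_i) = ln(1.425) = 0.35417181
ln(W_f) - ln(W_i) = 1.3428648 - 0.35417181 = 0.98869299
SGR = 0.98869299 / 187 * 100 = 0.528713 %/day

0.528713 %/day


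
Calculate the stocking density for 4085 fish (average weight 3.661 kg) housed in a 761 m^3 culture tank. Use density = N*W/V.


Total biomass = 4085 fish * 3.661 kg = 14955.185 kg
Density = total biomass / volume = 14955.185 / 761 = 19.652 kg/m^3

19.652 kg/m^3


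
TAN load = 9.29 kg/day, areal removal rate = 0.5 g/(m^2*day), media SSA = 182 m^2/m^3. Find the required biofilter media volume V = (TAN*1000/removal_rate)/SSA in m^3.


A = 9.29*1000 / 0.5 = 18580 m^2
V = 18580 / 182 = 102.088

102.088 m^3


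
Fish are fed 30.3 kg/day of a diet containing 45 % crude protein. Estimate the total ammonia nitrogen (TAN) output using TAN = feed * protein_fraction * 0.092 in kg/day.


Protein in feed = 30.3 * 45/100 = 13.635 kg/day
TAN = protein * 0.092 = 13.635 * 0.092 = 1.25442 kg/day

1.25442 kg/day


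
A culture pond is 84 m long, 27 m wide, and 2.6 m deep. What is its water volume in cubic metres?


Base area = L * W = 84 * 27 = 2268 m^2
Volume = area * depth = 2268 * 2.6 = 5896.8 m^3

5896.8 m^3


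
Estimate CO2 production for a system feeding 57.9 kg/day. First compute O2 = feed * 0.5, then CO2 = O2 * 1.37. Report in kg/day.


O2 = 57.9 * 0.5 = 28.95
CO2 = 28.95 * 1.37 = 39.6615

39.6615 kg/day


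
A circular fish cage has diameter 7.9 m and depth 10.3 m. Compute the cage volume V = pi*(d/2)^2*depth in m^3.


r = d/2 = 7.9/2 = 3.95 m
Base area = pi*r^2 = pi*3.95^2 = 49.016699 m^2
Volume = 49.016699 * 10.3 = 504.872 m^3

504.872 m^3


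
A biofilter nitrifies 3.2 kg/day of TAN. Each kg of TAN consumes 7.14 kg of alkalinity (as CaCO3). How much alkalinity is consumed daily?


Alkalinity factor: 7.14 kg CaCO3 consumed per kg TAN nitrified
alk = 3.2 kg TAN * 7.14 = 22.848 kg CaCO3/day

22.848 kg CaCO3/day


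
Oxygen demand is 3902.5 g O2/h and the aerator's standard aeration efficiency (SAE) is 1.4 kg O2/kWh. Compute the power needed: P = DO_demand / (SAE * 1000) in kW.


SAE in g O2/kWh = 1.4 * 1000 = 1400 g/kWh
P = DO_demand / SAE_g = 3902.5 / 1400 = 2.7875 kW

2.7875 kW


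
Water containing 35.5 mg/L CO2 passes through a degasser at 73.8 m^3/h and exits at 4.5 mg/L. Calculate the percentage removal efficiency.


CO2_out / CO2_in = 4.5 / 35.5 = 0.12676056
Fraction remaining = 0.12676056
efficiency = (1 - 0.12676056) * 100 = 87.3239 %

87.3239 %


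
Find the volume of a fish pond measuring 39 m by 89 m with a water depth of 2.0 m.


Base area = L * W = 39 * 89 = 3471 m^2
Volume = area * depth = 3471 * 2.0 = 6942 m^3

6942 m^3


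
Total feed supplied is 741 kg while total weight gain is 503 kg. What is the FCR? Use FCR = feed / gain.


FCR = feed consumed / weight gained
FCR = 741 kg / 503 kg = 1.47316

1.47316


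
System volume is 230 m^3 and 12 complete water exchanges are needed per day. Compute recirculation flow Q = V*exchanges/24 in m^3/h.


Daily recirculation volume = 230 m^3 * 12 = 2760 m^3/day
Flow rate Q = daily volume / 24 h = 2760 / 24 = 115 m^3/h

115 m^3/h


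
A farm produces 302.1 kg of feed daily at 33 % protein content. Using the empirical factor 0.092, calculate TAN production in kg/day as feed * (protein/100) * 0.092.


Protein in feed = 302.1 * 33/100 = 99.693 kg/day
TAN = protein * 0.092 = 99.693 * 0.092 = 9.171756 kg/day

9.171756 kg/day


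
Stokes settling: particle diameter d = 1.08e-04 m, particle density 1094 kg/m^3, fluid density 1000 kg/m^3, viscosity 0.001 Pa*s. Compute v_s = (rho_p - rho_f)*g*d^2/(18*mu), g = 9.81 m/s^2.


Density difference: rho_p - rho_f = 1094 - 1000 = 94 kg/m^3
d^2 = (1.08e-04)^2 = 1.1664e-08 m^2
Numerator = (rho_p - rho_f) * g * d^2 = 94 * 9.81 * 1.1664e-08 = 1.0755841e-05
Denominator = 18 * mu = 18 * 0.001 = 0.018
v_s = 1.0755841e-05 / 0.018 = 5.97547e-04 m/s
Check: Re = rho_f * v_s * d / mu = 1000 * 5.97547e-04 * 1.08e-04 / 0.001 = 0.0645 < 1, so Stokes' law applies.

5.97547e-04 m/s


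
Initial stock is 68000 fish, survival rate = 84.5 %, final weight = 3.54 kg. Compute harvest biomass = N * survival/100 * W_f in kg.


Survivors = 68000 * 84.5/100 = 57460 fish
Harvest biomass = survivors * W_f = 57460 * 3.54 = 203408.4 kg

203408.4 kg


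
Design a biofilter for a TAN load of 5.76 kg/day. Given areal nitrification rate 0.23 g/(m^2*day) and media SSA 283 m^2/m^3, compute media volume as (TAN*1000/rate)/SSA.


A = 5.76*1000 / 0.23 = 25043.478 m^2
V = 25043.478 / 283 = 88.4929

88.4929 m^3


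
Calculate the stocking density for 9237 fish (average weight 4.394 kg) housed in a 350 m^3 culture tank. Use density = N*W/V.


Total biomass = 9237 fish * 4.394 kg = 40587.378 kg
Density = total biomass / volume = 40587.378 / 350 = 115.964 kg/m^3

115.964 kg/m^3


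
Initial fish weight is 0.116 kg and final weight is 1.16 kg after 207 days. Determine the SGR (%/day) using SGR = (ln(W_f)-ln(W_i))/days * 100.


ln(W_f) = ln(1.16) = 0.14842001
ln(W_i) = ln(0.116) = -2.1541651
ln(W_f) - ln(W_i) = 0.14842001 - -2.1541651 = 2.3025851
SGR = 2.3025851 / 207 * 100 = 1.11236 %/day

1.11236 %/day


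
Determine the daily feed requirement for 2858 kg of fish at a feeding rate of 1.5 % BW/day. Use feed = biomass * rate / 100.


Feeding rate fraction = 1.5% / 100 = 0.015
Daily feed = 2858 kg * 0.015 = 42.87 kg/day

42.87 kg/day


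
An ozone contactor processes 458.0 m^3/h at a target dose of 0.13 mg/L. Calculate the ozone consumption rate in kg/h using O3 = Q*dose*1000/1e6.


O3 demand (mg/h) = Q * dose * 1000 = 458.0 * 0.13 * 1000 = 59540 mg/h
Convert mg to kg: 59540 / 1e6 = 0.05954 kg/h

0.05954 kg/h


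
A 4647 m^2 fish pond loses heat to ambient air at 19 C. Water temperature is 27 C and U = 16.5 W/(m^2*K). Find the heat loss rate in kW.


Temperature difference dT = 27 - 19 = 8 K
Heat loss (W) = U * A * dT = 16.5 * 4647 * 8 = 613404 W
Convert to kW: 613404 / 1000 = 613.404 kW

613.404 kW


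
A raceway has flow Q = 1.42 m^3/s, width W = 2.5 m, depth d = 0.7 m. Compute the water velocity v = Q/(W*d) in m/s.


Cross-sectional area = W * d = 2.5 * 0.7 = 1.75 m^2
Velocity = Q / A = 1.42 / 1.75 = 0.811429 m/s

0.811429 m/s


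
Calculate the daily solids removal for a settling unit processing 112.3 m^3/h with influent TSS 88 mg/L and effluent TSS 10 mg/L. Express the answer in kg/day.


Concentration drop: TSS_in - TSS_out = 88 - 10 = 78 mg/L
Hourly solids removed = Q * dTSS = 112.3 m^3/h * 78 mg/L = 8759.4 g/h  (m^3/h * mg/L = g/h)
Daily solids removed = 8759.4 * 24 = 210225.6 g/day
Convert g to kg: 210225.6 / 1000 = 210.2256 kg/day

210.2256 kg/day


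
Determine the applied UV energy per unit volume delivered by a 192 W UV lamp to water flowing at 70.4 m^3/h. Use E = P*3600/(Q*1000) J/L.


Energy delivered per hour = 192 W * 3600 s = 691200 J/h
Volume treated per hour = 70.4 m^3/h * 1000 = 70400 L/h
dose = 691200 / 70400 = 9.81818 J/L

9.81818 J/L


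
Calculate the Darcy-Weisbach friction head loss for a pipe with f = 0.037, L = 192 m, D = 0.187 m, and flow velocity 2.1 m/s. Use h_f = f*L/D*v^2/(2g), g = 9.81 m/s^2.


v^2 = 2.1^2 = 4.41 m^2/s^2
L/D = 192/0.187 = 1026.738
h_f = f*(L/D)*v^2/(2g) = 0.037 * 1026.738 * 4.41 / 19.62 = 8.53888 m

8.53888 m


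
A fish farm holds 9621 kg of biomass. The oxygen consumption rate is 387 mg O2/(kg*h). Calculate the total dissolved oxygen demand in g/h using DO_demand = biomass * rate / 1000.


Total O2 consumption (mg/h) = 9621 kg * 387 mg/(kg*h) = 3723327 mg/h
Convert to g/h: 3723327 / 1000 = 3723.327 g/h

3723.327 g/h


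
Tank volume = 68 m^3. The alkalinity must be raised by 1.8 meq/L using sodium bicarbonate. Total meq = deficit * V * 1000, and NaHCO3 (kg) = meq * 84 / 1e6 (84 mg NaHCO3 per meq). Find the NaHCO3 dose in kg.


Tank volume in L = 68 m^3 * 1000 = 68000 L
Total meq required = 1.8 meq/L * 68000 L = 122400 meq
NaHCO3 mass = 122400 meq * 84 mg/meq / 1e6 = 10.2816 kg

10.2816 kg


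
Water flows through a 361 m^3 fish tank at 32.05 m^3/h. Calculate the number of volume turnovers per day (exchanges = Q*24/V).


Daily flow volume = 32.05 m^3/h * 24 h = 769.2 m^3/day
Exchanges = daily flow / tank volume = 769.2 / 361 = 2.13075 exchanges/day

2.13075 exchanges/day


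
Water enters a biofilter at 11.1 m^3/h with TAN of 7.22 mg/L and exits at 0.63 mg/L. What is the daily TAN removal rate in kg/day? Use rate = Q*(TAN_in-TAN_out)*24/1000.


Concentration drop: TAN_in - TAN_out = 7.22 - 0.63 = 6.59 mg/L
Hourly TAN removed = Q * dTAN = 11.1 m^3/h * 6.59 mg/L = 73.149 g/h  (m^3/h * mg/L = g/h)
Daily TAN removed = 73.149 * 24 = 1755.576 g/day
Convert to kg/day: 1755.576 / 1000 = 1.755576 kg/day

1.755576 kg/day


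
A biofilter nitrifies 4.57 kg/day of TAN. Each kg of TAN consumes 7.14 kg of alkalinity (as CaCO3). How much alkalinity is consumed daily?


Alkalinity factor: 7.14 kg CaCO3 consumed per kg TAN nitrified
alk = 4.57 kg TAN * 7.14 = 32.6298 kg CaCO3/day

32.6298 kg CaCO3/day


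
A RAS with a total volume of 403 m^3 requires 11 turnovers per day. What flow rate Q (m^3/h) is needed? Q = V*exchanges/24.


Daily recirculation volume = 403 m^3 * 11 = 4433 m^3/day
Flow rate Q = daily volume / 24 h = 4433 / 24 = 184.708 m^3/h

184.708 m^3/h


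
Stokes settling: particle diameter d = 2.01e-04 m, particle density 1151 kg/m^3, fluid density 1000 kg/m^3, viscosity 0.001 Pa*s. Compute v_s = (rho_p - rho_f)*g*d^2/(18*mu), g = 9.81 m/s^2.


Density difference: rho_p - rho_f = 1151 - 1000 = 151 kg/m^3
d^2 = (2.01e-04)^2 = 4.0401e-08 m^2
Numerator = (rho_p - rho_f) * g * d^2 = 151 * 9.81 * 4.0401e-08 = 5.9846405e-05
Denominator = 18 * mu = 18 * 0.001 = 0.018
v_s = 5.9846405e-05 / 0.018 = 0.0033248 m/s
Check: Re = rho_f * v_s * d / mu = 1000 * 0.0033248 * 2.01e-04 / 0.001 = 0.668 < 1, so Stokes' law applies.

0.0033248 m/s


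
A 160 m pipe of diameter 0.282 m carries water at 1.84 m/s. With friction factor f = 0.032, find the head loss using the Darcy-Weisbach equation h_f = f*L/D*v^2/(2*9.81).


v^2 = 1.84^2 = 3.3856 m^2/s^2
L/D = 160/0.282 = 567.37589
h_f = f*(L/D)*v^2/(2g) = 0.032 * 567.37589 * 3.3856 / 19.62 = 3.13298 m

3.13298 m


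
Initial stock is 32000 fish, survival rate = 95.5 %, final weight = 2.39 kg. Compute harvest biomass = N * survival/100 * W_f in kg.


Survivors = 32000 * 95.5/100 = 30560 fish
Harvest biomass = survivors * W_f = 30560 * 2.39 = 73038.4 kg

73038.4 kg


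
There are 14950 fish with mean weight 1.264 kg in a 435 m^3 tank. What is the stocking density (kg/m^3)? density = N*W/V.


Total biomass = 14950 fish * 1.264 kg = 18896.8 kg
Density = total biomass / volume = 18896.8 / 435 = 43.4409 kg/m^3

43.4409 kg/m^3


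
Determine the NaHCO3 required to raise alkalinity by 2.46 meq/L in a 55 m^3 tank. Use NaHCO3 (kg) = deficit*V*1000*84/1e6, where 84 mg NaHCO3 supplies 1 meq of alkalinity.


Tank volume in L = 55 m^3 * 1000 = 55000 L
Total meq required = 2.46 meq/L * 55000 L = 135300 meq
NaHCO3 mass = 135300 meq * 84 mg/meq / 1e6 = 11.3652 kg

11.3652 kg


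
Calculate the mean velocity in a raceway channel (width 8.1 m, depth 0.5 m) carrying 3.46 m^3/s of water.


Cross-sectional area = W * d = 8.1 * 0.5 = 4.05 m^2
Velocity = Q / A = 3.46 / 4.05 = 0.854321 m/s

0.854321 m/s


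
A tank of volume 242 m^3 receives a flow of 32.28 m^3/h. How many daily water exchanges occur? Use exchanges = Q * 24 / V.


Daily flow volume = 32.28 m^3/h * 24 h = 774.72 m^3/day
Exchanges = daily flow / tank volume = 774.72 / 242 = 3.20132 exchanges/day

3.20132 exchanges/day


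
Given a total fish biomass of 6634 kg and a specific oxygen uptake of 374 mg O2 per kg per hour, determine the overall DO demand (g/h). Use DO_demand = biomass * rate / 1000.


Total O2 consumption (mg/h) = 6634 kg * 374 mg/(kg*h) = 2481116 mg/h
Convert to g/h: 2481116 / 1000 = 2481.116 g/h

2481.116 g/h


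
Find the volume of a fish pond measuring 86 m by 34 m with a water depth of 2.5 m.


Base area = L * W = 86 * 34 = 2924 m^2
Volume = area * depth = 2924 * 2.5 = 7310 m^3

7310 m^3


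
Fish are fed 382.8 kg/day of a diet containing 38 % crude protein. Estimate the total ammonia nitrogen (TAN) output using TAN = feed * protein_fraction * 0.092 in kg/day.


Protein in feed = 382.8 * 38/100 = 145.464 kg/day
TAN = protein * 0.092 = 145.464 * 0.092 = 13.382688 kg/day

13.382688 kg/day


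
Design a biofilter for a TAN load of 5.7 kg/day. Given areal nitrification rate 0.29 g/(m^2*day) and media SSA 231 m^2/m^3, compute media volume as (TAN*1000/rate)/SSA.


A = 5.7*1000 / 0.29 = 19655.172 m^2
V = 19655.172 / 231 = 85.0873

85.0873 m^3


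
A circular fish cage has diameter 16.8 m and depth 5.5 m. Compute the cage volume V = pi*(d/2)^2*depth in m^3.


r = d/2 = 16.8/2 = 8.4 m
Base area = pi*r^2 = pi*8.4^2 = 221.67078 m^2
Volume = 221.67078 * 5.5 = 1219.19 m^3

1219.19 m^3


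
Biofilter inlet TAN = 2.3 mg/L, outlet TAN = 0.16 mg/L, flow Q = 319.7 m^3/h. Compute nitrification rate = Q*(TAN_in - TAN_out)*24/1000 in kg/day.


Concentration drop: TAN_in - TAN_out = 2.3 - 0.16 = 2.14 mg/L
Hourly TAN removed = Q * dTAN = 319.7 m^3/h * 2.14 mg/L = 684.158 g/h  (m^3/h * mg/L = g/h)
Daily TAN removed = 684.158 * 24 = 16419.792 g/day
Convert to kg/day: 16419.792 / 1000 = 16.419792 kg/day

16.419792 kg/day


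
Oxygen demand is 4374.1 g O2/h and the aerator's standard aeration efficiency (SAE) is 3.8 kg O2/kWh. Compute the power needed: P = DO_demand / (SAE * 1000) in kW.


SAE in g O2/kWh = 3.8 * 1000 = 3800 g/kWh
P = DO_demand / SAE_g = 4374.1 / 3800 = 1.15108 kW

1.15108 kW


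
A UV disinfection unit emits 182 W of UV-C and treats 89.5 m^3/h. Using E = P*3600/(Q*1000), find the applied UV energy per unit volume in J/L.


Energy delivered per hour = 182 W * 3600 s = 655200 J/h
Volume treated per hour = 89.5 m^3/h * 1000 = 89500 L/h
dose = 655200 / 89500 = 7.32067 J/L

7.32067 J/L


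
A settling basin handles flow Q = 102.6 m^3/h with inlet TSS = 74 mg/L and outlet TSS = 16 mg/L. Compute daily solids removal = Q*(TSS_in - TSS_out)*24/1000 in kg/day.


Concentration drop: TSS_in - TSS_out = 74 - 16 = 58 mg/L
Hourly solids removed = Q * dTSS = 102.6 m^3/h * 58 mg/L = 5950.8 g/h  (m^3/h * mg/L = g/h)
Daily solids removed = 5950.8 * 24 = 142819.2 g/day
Convert g to kg: 142819.2 / 1000 = 142.8192 kg/day

142.8192 kg/day


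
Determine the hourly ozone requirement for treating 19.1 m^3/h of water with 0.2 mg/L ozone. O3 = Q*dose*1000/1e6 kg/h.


O3 demand (mg/h) = Q * dose * 1000 = 19.1 * 0.2 * 1000 = 3820 mg/h
Convert mg to kg: 3820 / 1e6 = 0.00382 kg/h

0.00382 kg/h


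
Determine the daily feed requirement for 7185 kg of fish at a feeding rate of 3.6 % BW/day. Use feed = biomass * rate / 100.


Feeding rate fraction = 3.6% / 100 = 0.036
Daily feed = 7185 kg * 0.036 = 258.66 kg/day

258.66 kg/day


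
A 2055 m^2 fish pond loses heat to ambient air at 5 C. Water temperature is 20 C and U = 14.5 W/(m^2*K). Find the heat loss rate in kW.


Temperature difference dT = 20 - 5 = 15 K
Heat loss (W) = U * A * dT = 14.5 * 2055 * 15 = 446962.5 W
Convert to kW: 446962.5 / 1000 = 446.9625 kW

446.9625 kW


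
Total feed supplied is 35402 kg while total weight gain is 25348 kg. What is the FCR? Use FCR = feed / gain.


FCR = feed consumed / weight gained
FCR = 35402 kg / 25348 kg = 1.39664

1.39664
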